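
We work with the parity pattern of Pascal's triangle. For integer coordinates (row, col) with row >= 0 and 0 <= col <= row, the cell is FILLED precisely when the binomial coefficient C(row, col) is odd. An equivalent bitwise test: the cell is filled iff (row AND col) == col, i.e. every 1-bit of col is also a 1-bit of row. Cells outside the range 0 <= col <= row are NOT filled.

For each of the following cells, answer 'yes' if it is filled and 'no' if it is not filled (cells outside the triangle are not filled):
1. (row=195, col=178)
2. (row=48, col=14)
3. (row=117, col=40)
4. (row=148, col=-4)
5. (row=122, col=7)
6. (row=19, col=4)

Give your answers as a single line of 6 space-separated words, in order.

(195,178): row=0b11000011, col=0b10110010, row AND col = 0b10000010 = 130; 130 != 178 -> empty
(48,14): row=0b110000, col=0b1110, row AND col = 0b0 = 0; 0 != 14 -> empty
(117,40): row=0b1110101, col=0b101000, row AND col = 0b100000 = 32; 32 != 40 -> empty
(148,-4): col outside [0, 148] -> not filled
(122,7): row=0b1111010, col=0b111, row AND col = 0b10 = 2; 2 != 7 -> empty
(19,4): row=0b10011, col=0b100, row AND col = 0b0 = 0; 0 != 4 -> empty

Answer: no no no no no no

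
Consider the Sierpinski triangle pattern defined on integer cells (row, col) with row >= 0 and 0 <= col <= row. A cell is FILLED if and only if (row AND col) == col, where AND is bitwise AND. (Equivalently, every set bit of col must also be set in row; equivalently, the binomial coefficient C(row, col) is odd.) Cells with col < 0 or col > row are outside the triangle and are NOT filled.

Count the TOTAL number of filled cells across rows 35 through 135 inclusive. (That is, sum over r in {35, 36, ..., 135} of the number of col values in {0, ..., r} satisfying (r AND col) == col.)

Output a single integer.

Answer: 1988

Derivation:
r35=100011 pc3: +8 =8
r36=100100 pc2: +4 =12
r37=100101 pc3: +8 =20
r38=100110 pc3: +8 =28
r39=100111 pc4: +16 =44
r40=101000 pc2: +4 =48
r41=101001 pc3: +8 =56
r42=101010 pc3: +8 =64
r43=101011 pc4: +16 =80
r44=101100 pc3: +8 =88
r45=101101 pc4: +16 =104
r46=101110 pc4: +16 =120
r47=101111 pc5: +32 =152
r48=110000 pc2: +4 =156
r49=110001 pc3: +8 =164
r50=110010 pc3: +8 =172
r51=110011 pc4: +16 =188
r52=110100 pc3: +8 =196
r53=110101 pc4: +16 =212
r54=110110 pc4: +16 =228
r55=110111 pc5: +32 =260
r56=111000 pc3: +8 =268
r57=111001 pc4: +16 =284
r58=111010 pc4: +16 =300
r59=111011 pc5: +32 =332
r60=111100 pc4: +16 =348
r61=111101 pc5: +32 =380
r62=111110 pc5: +32 =412
r63=111111 pc6: +64 =476
r64=1000000 pc1: +2 =478
r65=1000001 pc2: +4 =482
r66=1000010 pc2: +4 =486
r67=1000011 pc3: +8 =494
r68=1000100 pc2: +4 =498
r69=1000101 pc3: +8 =506
r70=1000110 pc3: +8 =514
r71=1000111 pc4: +16 =530
r72=1001000 pc2: +4 =534
r73=1001001 pc3: +8 =542
r74=1001010 pc3: +8 =550
r75=1001011 pc4: +16 =566
r76=1001100 pc3: +8 =574
r77=1001101 pc4: +16 =590
r78=1001110 pc4: +16 =606
r79=1001111 pc5: +32 =638
r80=1010000 pc2: +4 =642
r81=1010001 pc3: +8 =650
r82=1010010 pc3: +8 =658
r83=1010011 pc4: +16 =674
r84=1010100 pc3: +8 =682
r85=1010101 pc4: +16 =698
r86=1010110 pc4: +16 =714
r87=1010111 pc5: +32 =746
r88=1011000 pc3: +8 =754
r89=1011001 pc4: +16 =770
r90=1011010 pc4: +16 =786
r91=1011011 pc5: +32 =818
r92=1011100 pc4: +16 =834
r93=1011101 pc5: +32 =866
r94=1011110 pc5: +32 =898
r95=1011111 pc6: +64 =962
r96=1100000 pc2: +4 =966
r97=1100001 pc3: +8 =974
r98=1100010 pc3: +8 =982
r99=1100011 pc4: +16 =998
r100=1100100 pc3: +8 =1006
r101=1100101 pc4: +16 =1022
r102=1100110 pc4: +16 =1038
r103=1100111 pc5: +32 =1070
r104=1101000 pc3: +8 =1078
r105=1101001 pc4: +16 =1094
r106=1101010 pc4: +16 =1110
r107=1101011 pc5: +32 =1142
r108=1101100 pc4: +16 =1158
r109=1101101 pc5: +32 =1190
r110=1101110 pc5: +32 =1222
r111=1101111 pc6: +64 =1286
r112=1110000 pc3: +8 =1294
r113=1110001 pc4: +16 =1310
r114=1110010 pc4: +16 =1326
r115=1110011 pc5: +32 =1358
r116=1110100 pc4: +16 =1374
r117=1110101 pc5: +32 =1406
r118=1110110 pc5: +32 =1438
r119=1110111 pc6: +64 =1502
r120=1111000 pc4: +16 =1518
r121=1111001 pc5: +32 =1550
r122=1111010 pc5: +32 =1582
r123=1111011 pc6: +64 =1646
r124=1111100 pc5: +32 =1678
r125=1111101 pc6: +64 =1742
r126=1111110 pc6: +64 =1806
r127=1111111 pc7: +128 =1934
r128=10000000 pc1: +2 =1936
r129=10000001 pc2: +4 =1940
r130=10000010 pc2: +4 =1944
r131=10000011 pc3: +8 =1952
r132=10000100 pc2: +4 =1956
r133=10000101 pc3: +8 =1964
r134=10000110 pc3: +8 =1972
r135=10000111 pc4: +16 =1988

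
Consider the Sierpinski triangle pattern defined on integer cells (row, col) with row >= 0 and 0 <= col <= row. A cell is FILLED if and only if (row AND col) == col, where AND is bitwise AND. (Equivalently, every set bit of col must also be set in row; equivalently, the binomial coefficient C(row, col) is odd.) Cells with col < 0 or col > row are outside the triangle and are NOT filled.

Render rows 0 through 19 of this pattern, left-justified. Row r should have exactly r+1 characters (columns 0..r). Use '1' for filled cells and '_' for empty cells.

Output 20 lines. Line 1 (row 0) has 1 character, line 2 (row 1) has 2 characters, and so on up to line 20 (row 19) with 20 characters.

Answer: 1
11
1_1
1111
1___1
11__11
1_1_1_1
11111111
1_______1
11______11
1_1_____1_1
1111____1111
1___1___1___1
11__11__11__11
1_1_1_1_1_1_1_1
1111111111111111
1_______________1
11______________11
1_1_____________1_1
1111____________1111

Derivation:
r0=0: 1
r1=1: 11
r2=10: 1_1
r3=11: 1111
r4=100: 1___1
r5=101: 11__11
r6=110: 1_1_1_1
r7=111: 11111111
r8=1000: 1_______1
r9=1001: 11______11
r10=1010: 1_1_____1_1
r11=1011: 1111____1111
r12=1100: 1___1___1___1
r13=1101: 11__11__11__11
r14=1110: 1_1_1_1_1_1_1_1
r15=1111: 1111111111111111
r16=10000: 1_______________1
r17=10001: 11______________11
r18=10010: 1_1_____________1_1
r19=10011: 1111____________1111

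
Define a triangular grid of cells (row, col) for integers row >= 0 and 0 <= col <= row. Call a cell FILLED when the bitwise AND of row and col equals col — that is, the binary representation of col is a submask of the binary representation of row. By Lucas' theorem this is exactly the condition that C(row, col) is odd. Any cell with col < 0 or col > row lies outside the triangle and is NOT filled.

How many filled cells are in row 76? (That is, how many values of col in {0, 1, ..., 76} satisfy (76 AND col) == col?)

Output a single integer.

Answer: 8

Derivation:
76 in binary = 1001100
popcount(76) = number of 1-bits in 1001100 = 3
A col c satisfies (76 AND c) == c iff every set bit of c is also set in 76; each of the 3 set bits of 76 can independently be on or off in c.
count = 2^3 = 8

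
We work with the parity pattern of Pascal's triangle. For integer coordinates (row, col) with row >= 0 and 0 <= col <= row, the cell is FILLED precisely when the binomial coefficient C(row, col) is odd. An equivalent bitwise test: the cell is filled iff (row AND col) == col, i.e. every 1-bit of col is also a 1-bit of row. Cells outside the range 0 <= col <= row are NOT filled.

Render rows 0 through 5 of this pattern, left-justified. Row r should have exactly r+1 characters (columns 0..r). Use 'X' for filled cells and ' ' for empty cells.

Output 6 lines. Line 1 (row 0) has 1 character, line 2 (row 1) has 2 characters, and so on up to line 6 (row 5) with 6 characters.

Answer: X
XX
X X
XXXX
X   X
XX  XX

Derivation:
r0=0: X
r1=1: XX
r2=10: X X
r3=11: XXXX
r4=100: X   X
r5=101: XX  XX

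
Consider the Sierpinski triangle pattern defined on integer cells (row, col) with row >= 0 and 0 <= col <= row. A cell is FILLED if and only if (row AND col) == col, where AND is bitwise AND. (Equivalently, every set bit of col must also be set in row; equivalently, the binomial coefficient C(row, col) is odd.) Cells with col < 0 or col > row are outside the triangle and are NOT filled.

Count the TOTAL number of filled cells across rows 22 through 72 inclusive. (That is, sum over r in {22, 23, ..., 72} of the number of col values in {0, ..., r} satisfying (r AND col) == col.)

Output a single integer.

r22=10110 pc3: +8 =8
r23=10111 pc4: +16 =24
r24=11000 pc2: +4 =28
r25=11001 pc3: +8 =36
r26=11010 pc3: +8 =44
r27=11011 pc4: +16 =60
r28=11100 pc3: +8 =68
r29=11101 pc4: +16 =84
r30=11110 pc4: +16 =100
r31=11111 pc5: +32 =132
r32=100000 pc1: +2 =134
r33=100001 pc2: +4 =138
r34=100010 pc2: +4 =142
r35=100011 pc3: +8 =150
r36=100100 pc2: +4 =154
r37=100101 pc3: +8 =162
r38=100110 pc3: +8 =170
r39=100111 pc4: +16 =186
r40=101000 pc2: +4 =190
r41=101001 pc3: +8 =198
r42=101010 pc3: +8 =206
r43=101011 pc4: +16 =222
r44=101100 pc3: +8 =230
r45=101101 pc4: +16 =246
r46=101110 pc4: +16 =262
r47=101111 pc5: +32 =294
r48=110000 pc2: +4 =298
r49=110001 pc3: +8 =306
r50=110010 pc3: +8 =314
r51=110011 pc4: +16 =330
r52=110100 pc3: +8 =338
r53=110101 pc4: +16 =354
r54=110110 pc4: +16 =370
r55=110111 pc5: +32 =402
r56=111000 pc3: +8 =410
r57=111001 pc4: +16 =426
r58=111010 pc4: +16 =442
r59=111011 pc5: +32 =474
r60=111100 pc4: +16 =490
r61=111101 pc5: +32 =522
r62=111110 pc5: +32 =554
r63=111111 pc6: +64 =618
r64=1000000 pc1: +2 =620
r65=1000001 pc2: +4 =624
r66=1000010 pc2: +4 =628
r67=1000011 pc3: +8 =636
r68=1000100 pc2: +4 =640
r69=1000101 pc3: +8 =648
r70=1000110 pc3: +8 =656
r71=1000111 pc4: +16 =672
r72=1001000 pc2: +4 =676

Answer: 676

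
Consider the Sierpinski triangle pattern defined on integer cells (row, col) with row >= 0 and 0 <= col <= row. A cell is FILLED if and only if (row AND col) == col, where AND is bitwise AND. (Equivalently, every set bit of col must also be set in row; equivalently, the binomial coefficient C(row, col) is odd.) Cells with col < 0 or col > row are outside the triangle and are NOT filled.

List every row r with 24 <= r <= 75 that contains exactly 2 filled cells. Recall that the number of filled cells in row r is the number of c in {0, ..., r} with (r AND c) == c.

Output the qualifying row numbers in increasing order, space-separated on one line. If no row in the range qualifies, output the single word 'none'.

Answer: 32 64

Derivation:
Row r has 2^popcount(r) filled cells, so we need popcount(r) = log2(2) = 1.
Scan r = 24..75 and keep those with exactly 1 one-bits:
r=24=11000 popcount=2 -> skip
r=25=11001 popcount=3 -> skip
r=26=11010 popcount=3 -> skip
r=27=11011 popcount=4 -> skip
r=28=11100 popcount=3 -> skip
r=29=11101 popcount=4 -> skip
r=30=11110 popcount=4 -> skip
r=31=11111 popcount=5 -> skip
r=32=100000 popcount=1 -> KEEP
r=33=100001 popcount=2 -> skip
r=34=100010 popcount=2 -> skip
r=35=100011 popcount=3 -> skip
r=36=100100 popcount=2 -> skip
r=37=100101 popcount=3 -> skip
r=38=100110 popcount=3 -> skip
r=39=100111 popcount=4 -> skip
r=40=101000 popcount=2 -> skip
r=41=101001 popcount=3 -> skip
r=42=101010 popcount=3 -> skip
r=43=101011 popcount=4 -> skip
r=44=101100 popcount=3 -> skip
r=45=101101 popcount=4 -> skip
r=46=101110 popcount=4 -> skip
r=47=101111 popcount=5 -> skip
r=48=110000 popcount=2 -> skip
r=49=110001 popcount=3 -> skip
r=50=110010 popcount=3 -> skip
r=51=110011 popcount=4 -> skip
r=52=110100 popcount=3 -> skip
r=53=110101 popcount=4 -> skip
r=54=110110 popcount=4 -> skip
r=55=110111 popcount=5 -> skip
r=56=111000 popcount=3 -> skip
r=57=111001 popcount=4 -> skip
r=58=111010 popcount=4 -> skip
r=59=111011 popcount=5 -> skip
r=60=111100 popcount=4 -> skip
r=61=111101 popcount=5 -> skip
r=62=111110 popcount=5 -> skip
r=63=111111 popcount=6 -> skip
r=64=1000000 popcount=1 -> KEEP
r=65=1000001 popcount=2 -> skip
r=66=1000010 popcount=2 -> skip
r=67=1000011 popcount=3 -> skip
r=68=1000100 popcount=2 -> skip
r=69=1000101 popcount=3 -> skip
r=70=1000110 popcount=3 -> skip
r=71=1000111 popcount=4 -> skip
r=72=1001000 popcount=2 -> skip
r=73=1001001 popcount=3 -> skip
r=74=1001010 popcount=3 -> skip
r=75=1001011 popcount=4 -> skip
Kept rows: 32 64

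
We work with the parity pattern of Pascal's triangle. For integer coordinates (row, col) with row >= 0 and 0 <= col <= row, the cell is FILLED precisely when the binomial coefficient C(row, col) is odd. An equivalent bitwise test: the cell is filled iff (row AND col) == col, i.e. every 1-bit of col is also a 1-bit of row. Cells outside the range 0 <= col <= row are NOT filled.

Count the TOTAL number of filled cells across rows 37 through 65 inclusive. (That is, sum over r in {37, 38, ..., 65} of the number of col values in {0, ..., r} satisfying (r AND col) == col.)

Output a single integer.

Answer: 470

Derivation:
r37=100101 pc3: +8 =8
r38=100110 pc3: +8 =16
r39=100111 pc4: +16 =32
r40=101000 pc2: +4 =36
r41=101001 pc3: +8 =44
r42=101010 pc3: +8 =52
r43=101011 pc4: +16 =68
r44=101100 pc3: +8 =76
r45=101101 pc4: +16 =92
r46=101110 pc4: +16 =108
r47=101111 pc5: +32 =140
r48=110000 pc2: +4 =144
r49=110001 pc3: +8 =152
r50=110010 pc3: +8 =160
r51=110011 pc4: +16 =176
r52=110100 pc3: +8 =184
r53=110101 pc4: +16 =200
r54=110110 pc4: +16 =216
r55=110111 pc5: +32 =248
r56=111000 pc3: +8 =256
r57=111001 pc4: +16 =272
r58=111010 pc4: +16 =288
r59=111011 pc5: +32 =320
r60=111100 pc4: +16 =336
r61=111101 pc5: +32 =368
r62=111110 pc5: +32 =400
r63=111111 pc6: +64 =464
r64=1000000 pc1: +2 =466
r65=1000001 pc2: +4 =470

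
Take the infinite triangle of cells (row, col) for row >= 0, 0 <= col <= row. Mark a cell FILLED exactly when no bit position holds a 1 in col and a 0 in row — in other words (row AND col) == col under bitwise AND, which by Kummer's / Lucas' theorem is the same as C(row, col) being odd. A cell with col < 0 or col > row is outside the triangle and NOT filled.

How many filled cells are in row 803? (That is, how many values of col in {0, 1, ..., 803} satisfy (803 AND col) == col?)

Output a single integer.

803 in binary = 1100100011
popcount(803) = number of 1-bits in 1100100011 = 5
A col c satisfies (803 AND c) == c iff every set bit of c is also set in 803; each of the 5 set bits of 803 can independently be on or off in c.
count = 2^5 = 32

Answer: 32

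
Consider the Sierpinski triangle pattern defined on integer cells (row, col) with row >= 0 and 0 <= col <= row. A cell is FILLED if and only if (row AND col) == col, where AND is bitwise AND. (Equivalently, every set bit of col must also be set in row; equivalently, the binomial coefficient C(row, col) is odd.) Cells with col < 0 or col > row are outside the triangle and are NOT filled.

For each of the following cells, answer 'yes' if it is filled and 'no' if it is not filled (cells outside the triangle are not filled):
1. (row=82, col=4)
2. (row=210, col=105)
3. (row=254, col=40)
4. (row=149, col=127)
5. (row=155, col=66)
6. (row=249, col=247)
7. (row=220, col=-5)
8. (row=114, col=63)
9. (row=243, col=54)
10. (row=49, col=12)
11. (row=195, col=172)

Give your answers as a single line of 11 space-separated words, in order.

(82,4): row=0b1010010, col=0b100, row AND col = 0b0 = 0; 0 != 4 -> empty
(210,105): row=0b11010010, col=0b1101001, row AND col = 0b1000000 = 64; 64 != 105 -> empty
(254,40): row=0b11111110, col=0b101000, row AND col = 0b101000 = 40; 40 == 40 -> filled
(149,127): row=0b10010101, col=0b1111111, row AND col = 0b10101 = 21; 21 != 127 -> empty
(155,66): row=0b10011011, col=0b1000010, row AND col = 0b10 = 2; 2 != 66 -> empty
(249,247): row=0b11111001, col=0b11110111, row AND col = 0b11110001 = 241; 241 != 247 -> empty
(220,-5): col outside [0, 220] -> not filled
(114,63): row=0b1110010, col=0b111111, row AND col = 0b110010 = 50; 50 != 63 -> empty
(243,54): row=0b11110011, col=0b110110, row AND col = 0b110010 = 50; 50 != 54 -> empty
(49,12): row=0b110001, col=0b1100, row AND col = 0b0 = 0; 0 != 12 -> empty
(195,172): row=0b11000011, col=0b10101100, row AND col = 0b10000000 = 128; 128 != 172 -> empty

Answer: no no yes no no no no no no no no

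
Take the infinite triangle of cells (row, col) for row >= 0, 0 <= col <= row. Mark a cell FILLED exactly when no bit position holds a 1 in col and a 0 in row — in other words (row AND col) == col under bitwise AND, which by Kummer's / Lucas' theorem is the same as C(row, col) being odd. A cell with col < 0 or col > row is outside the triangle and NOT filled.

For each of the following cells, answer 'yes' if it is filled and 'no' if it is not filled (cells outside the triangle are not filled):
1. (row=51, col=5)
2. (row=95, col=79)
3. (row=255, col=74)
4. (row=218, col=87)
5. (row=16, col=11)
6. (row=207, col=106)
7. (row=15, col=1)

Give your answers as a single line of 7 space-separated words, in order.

(51,5): row=0b110011, col=0b101, row AND col = 0b1 = 1; 1 != 5 -> empty
(95,79): row=0b1011111, col=0b1001111, row AND col = 0b1001111 = 79; 79 == 79 -> filled
(255,74): row=0b11111111, col=0b1001010, row AND col = 0b1001010 = 74; 74 == 74 -> filled
(218,87): row=0b11011010, col=0b1010111, row AND col = 0b1010010 = 82; 82 != 87 -> empty
(16,11): row=0b10000, col=0b1011, row AND col = 0b0 = 0; 0 != 11 -> empty
(207,106): row=0b11001111, col=0b1101010, row AND col = 0b1001010 = 74; 74 != 106 -> empty
(15,1): row=0b1111, col=0b1, row AND col = 0b1 = 1; 1 == 1 -> filled

Answer: no yes yes no no no yes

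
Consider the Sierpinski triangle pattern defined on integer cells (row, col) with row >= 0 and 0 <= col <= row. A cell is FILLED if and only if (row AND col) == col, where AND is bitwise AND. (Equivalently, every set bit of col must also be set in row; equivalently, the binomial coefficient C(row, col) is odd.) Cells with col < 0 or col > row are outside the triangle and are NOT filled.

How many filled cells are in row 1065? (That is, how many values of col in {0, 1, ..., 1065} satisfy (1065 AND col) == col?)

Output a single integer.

1065 in binary = 10000101001
popcount(1065) = number of 1-bits in 10000101001 = 4
A col c satisfies (1065 AND c) == c iff every set bit of c is also set in 1065; each of the 4 set bits of 1065 can independently be on or off in c.
count = 2^4 = 16

Answer: 16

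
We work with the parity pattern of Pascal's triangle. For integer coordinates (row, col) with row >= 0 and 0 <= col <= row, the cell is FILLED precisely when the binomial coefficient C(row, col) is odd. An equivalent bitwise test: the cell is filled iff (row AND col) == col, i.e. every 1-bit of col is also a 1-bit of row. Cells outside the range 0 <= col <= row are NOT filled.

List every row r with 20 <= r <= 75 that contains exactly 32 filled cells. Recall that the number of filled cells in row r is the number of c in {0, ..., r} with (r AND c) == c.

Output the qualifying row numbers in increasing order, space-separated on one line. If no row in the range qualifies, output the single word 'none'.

Row r has 2^popcount(r) filled cells, so we need popcount(r) = log2(32) = 5.
Scan r = 20..75 and keep those with exactly 5 one-bits:
r=20=10100 popcount=2 -> skip
r=21=10101 popcount=3 -> skip
r=22=10110 popcount=3 -> skip
r=23=10111 popcount=4 -> skip
r=24=11000 popcount=2 -> skip
r=25=11001 popcount=3 -> skip
r=26=11010 popcount=3 -> skip
r=27=11011 popcount=4 -> skip
r=28=11100 popcount=3 -> skip
r=29=11101 popcount=4 -> skip
r=30=11110 popcount=4 -> skip
r=31=11111 popcount=5 -> KEEP
r=32=100000 popcount=1 -> skip
r=33=100001 popcount=2 -> skip
r=34=100010 popcount=2 -> skip
r=35=100011 popcount=3 -> skip
r=36=100100 popcount=2 -> skip
r=37=100101 popcount=3 -> skip
r=38=100110 popcount=3 -> skip
r=39=100111 popcount=4 -> skip
r=40=101000 popcount=2 -> skip
r=41=101001 popcount=3 -> skip
r=42=101010 popcount=3 -> skip
r=43=101011 popcount=4 -> skip
r=44=101100 popcount=3 -> skip
r=45=101101 popcount=4 -> skip
r=46=101110 popcount=4 -> skip
r=47=101111 popcount=5 -> KEEP
r=48=110000 popcount=2 -> skip
r=49=110001 popcount=3 -> skip
r=50=110010 popcount=3 -> skip
r=51=110011 popcount=4 -> skip
r=52=110100 popcount=3 -> skip
r=53=110101 popcount=4 -> skip
r=54=110110 popcount=4 -> skip
r=55=110111 popcount=5 -> KEEP
r=56=111000 popcount=3 -> skip
r=57=111001 popcount=4 -> skip
r=58=111010 popcount=4 -> skip
r=59=111011 popcount=5 -> KEEP
r=60=111100 popcount=4 -> skip
r=61=111101 popcount=5 -> KEEP
r=62=111110 popcount=5 -> KEEP
r=63=111111 popcount=6 -> skip
r=64=1000000 popcount=1 -> skip
r=65=1000001 popcount=2 -> skip
r=66=1000010 popcount=2 -> skip
r=67=1000011 popcount=3 -> skip
r=68=1000100 popcount=2 -> skip
r=69=1000101 popcount=3 -> skip
r=70=1000110 popcount=3 -> skip
r=71=1000111 popcount=4 -> skip
r=72=1001000 popcount=2 -> skip
r=73=1001001 popcount=3 -> skip
r=74=1001010 popcount=3 -> skip
r=75=1001011 popcount=4 -> skip
Kept rows: 31 47 55 59 61 62

Answer: 31 47 55 59 61 62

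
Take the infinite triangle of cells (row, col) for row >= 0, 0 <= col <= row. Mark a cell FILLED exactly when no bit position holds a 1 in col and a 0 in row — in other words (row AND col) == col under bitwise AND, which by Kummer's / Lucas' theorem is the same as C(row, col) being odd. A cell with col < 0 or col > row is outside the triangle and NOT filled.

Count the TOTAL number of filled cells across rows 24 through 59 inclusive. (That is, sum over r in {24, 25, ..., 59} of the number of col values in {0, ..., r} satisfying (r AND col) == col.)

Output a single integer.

Answer: 450

Derivation:
r24=11000 pc2: +4 =4
r25=11001 pc3: +8 =12
r26=11010 pc3: +8 =20
r27=11011 pc4: +16 =36
r28=11100 pc3: +8 =44
r29=11101 pc4: +16 =60
r30=11110 pc4: +16 =76
r31=11111 pc5: +32 =108
r32=100000 pc1: +2 =110
r33=100001 pc2: +4 =114
r34=100010 pc2: +4 =118
r35=100011 pc3: +8 =126
r36=100100 pc2: +4 =130
r37=100101 pc3: +8 =138
r38=100110 pc3: +8 =146
r39=100111 pc4: +16 =162
r40=101000 pc2: +4 =166
r41=101001 pc3: +8 =174
r42=101010 pc3: +8 =182
r43=101011 pc4: +16 =198
r44=101100 pc3: +8 =206
r45=101101 pc4: +16 =222
r46=101110 pc4: +16 =238
r47=101111 pc5: +32 =270
r48=110000 pc2: +4 =274
r49=110001 pc3: +8 =282
r50=110010 pc3: +8 =290
r51=110011 pc4: +16 =306
r52=110100 pc3: +8 =314
r53=110101 pc4: +16 =330
r54=110110 pc4: +16 =346
r55=110111 pc5: +32 =378
r56=111000 pc3: +8 =386
r57=111001 pc4: +16 =402
r58=111010 pc4: +16 =418
r59=111011 pc5: +32 =450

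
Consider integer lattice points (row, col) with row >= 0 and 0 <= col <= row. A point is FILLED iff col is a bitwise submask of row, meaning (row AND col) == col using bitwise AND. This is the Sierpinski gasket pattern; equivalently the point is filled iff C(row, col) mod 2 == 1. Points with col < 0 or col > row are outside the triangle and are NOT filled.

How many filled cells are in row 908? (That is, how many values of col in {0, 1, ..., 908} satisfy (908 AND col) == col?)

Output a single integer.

Answer: 32

Derivation:
908 in binary = 1110001100
popcount(908) = number of 1-bits in 1110001100 = 5
A col c satisfies (908 AND c) == c iff every set bit of c is also set in 908; each of the 5 set bits of 908 can independently be on or off in c.
count = 2^5 = 32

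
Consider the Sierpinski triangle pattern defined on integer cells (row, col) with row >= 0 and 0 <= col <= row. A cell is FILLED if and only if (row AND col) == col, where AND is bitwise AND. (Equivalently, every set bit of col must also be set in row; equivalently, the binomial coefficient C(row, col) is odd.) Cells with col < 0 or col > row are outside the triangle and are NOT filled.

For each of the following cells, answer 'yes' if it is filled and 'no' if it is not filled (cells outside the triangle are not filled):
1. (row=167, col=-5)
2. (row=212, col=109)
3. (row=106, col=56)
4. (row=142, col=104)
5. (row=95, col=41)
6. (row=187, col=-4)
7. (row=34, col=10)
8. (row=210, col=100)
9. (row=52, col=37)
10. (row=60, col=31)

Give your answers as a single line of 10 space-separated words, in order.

(167,-5): col outside [0, 167] -> not filled
(212,109): row=0b11010100, col=0b1101101, row AND col = 0b1000100 = 68; 68 != 109 -> empty
(106,56): row=0b1101010, col=0b111000, row AND col = 0b101000 = 40; 40 != 56 -> empty
(142,104): row=0b10001110, col=0b1101000, row AND col = 0b1000 = 8; 8 != 104 -> empty
(95,41): row=0b1011111, col=0b101001, row AND col = 0b1001 = 9; 9 != 41 -> empty
(187,-4): col outside [0, 187] -> not filled
(34,10): row=0b100010, col=0b1010, row AND col = 0b10 = 2; 2 != 10 -> empty
(210,100): row=0b11010010, col=0b1100100, row AND col = 0b1000000 = 64; 64 != 100 -> empty
(52,37): row=0b110100, col=0b100101, row AND col = 0b100100 = 36; 36 != 37 -> empty
(60,31): row=0b111100, col=0b11111, row AND col = 0b11100 = 28; 28 != 31 -> empty

Answer: no no no no no no no no no no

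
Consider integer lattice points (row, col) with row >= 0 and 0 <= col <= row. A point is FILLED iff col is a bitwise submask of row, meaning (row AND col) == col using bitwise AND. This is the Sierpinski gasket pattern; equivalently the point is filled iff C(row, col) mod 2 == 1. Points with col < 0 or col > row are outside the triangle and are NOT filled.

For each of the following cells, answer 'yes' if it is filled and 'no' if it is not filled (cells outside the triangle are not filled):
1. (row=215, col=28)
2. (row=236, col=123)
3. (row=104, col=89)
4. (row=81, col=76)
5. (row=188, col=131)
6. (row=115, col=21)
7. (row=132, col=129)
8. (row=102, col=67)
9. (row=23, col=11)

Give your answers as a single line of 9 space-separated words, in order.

Answer: no no no no no no no no no

Derivation:
(215,28): row=0b11010111, col=0b11100, row AND col = 0b10100 = 20; 20 != 28 -> empty
(236,123): row=0b11101100, col=0b1111011, row AND col = 0b1101000 = 104; 104 != 123 -> empty
(104,89): row=0b1101000, col=0b1011001, row AND col = 0b1001000 = 72; 72 != 89 -> empty
(81,76): row=0b1010001, col=0b1001100, row AND col = 0b1000000 = 64; 64 != 76 -> empty
(188,131): row=0b10111100, col=0b10000011, row AND col = 0b10000000 = 128; 128 != 131 -> empty
(115,21): row=0b1110011, col=0b10101, row AND col = 0b10001 = 17; 17 != 21 -> empty
(132,129): row=0b10000100, col=0b10000001, row AND col = 0b10000000 = 128; 128 != 129 -> empty
(102,67): row=0b1100110, col=0b1000011, row AND col = 0b1000010 = 66; 66 != 67 -> empty
(23,11): row=0b10111, col=0b1011, row AND col = 0b11 = 3; 3 != 11 -> empty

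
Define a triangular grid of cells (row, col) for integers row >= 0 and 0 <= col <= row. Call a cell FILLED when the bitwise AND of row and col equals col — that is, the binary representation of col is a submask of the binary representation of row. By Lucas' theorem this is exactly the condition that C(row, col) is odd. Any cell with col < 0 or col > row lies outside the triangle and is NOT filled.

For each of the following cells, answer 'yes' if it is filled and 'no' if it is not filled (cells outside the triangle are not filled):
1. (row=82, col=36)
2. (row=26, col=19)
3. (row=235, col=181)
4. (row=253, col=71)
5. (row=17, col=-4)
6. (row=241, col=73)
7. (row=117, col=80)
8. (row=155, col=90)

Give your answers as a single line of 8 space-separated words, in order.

Answer: no no no no no no yes no

Derivation:
(82,36): row=0b1010010, col=0b100100, row AND col = 0b0 = 0; 0 != 36 -> empty
(26,19): row=0b11010, col=0b10011, row AND col = 0b10010 = 18; 18 != 19 -> empty
(235,181): row=0b11101011, col=0b10110101, row AND col = 0b10100001 = 161; 161 != 181 -> empty
(253,71): row=0b11111101, col=0b1000111, row AND col = 0b1000101 = 69; 69 != 71 -> empty
(17,-4): col outside [0, 17] -> not filled
(241,73): row=0b11110001, col=0b1001001, row AND col = 0b1000001 = 65; 65 != 73 -> empty
(117,80): row=0b1110101, col=0b1010000, row AND col = 0b1010000 = 80; 80 == 80 -> filled
(155,90): row=0b10011011, col=0b1011010, row AND col = 0b11010 = 26; 26 != 90 -> empty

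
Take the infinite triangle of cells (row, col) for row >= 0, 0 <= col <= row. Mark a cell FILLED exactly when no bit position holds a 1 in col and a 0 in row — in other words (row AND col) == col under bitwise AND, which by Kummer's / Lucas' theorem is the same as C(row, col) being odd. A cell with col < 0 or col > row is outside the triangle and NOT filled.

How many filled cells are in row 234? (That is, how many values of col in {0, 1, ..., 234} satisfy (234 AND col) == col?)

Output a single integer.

Answer: 32

Derivation:
234 in binary = 11101010
popcount(234) = number of 1-bits in 11101010 = 5
A col c satisfies (234 AND c) == c iff every set bit of c is also set in 234; each of the 5 set bits of 234 can independently be on or off in c.
count = 2^5 = 32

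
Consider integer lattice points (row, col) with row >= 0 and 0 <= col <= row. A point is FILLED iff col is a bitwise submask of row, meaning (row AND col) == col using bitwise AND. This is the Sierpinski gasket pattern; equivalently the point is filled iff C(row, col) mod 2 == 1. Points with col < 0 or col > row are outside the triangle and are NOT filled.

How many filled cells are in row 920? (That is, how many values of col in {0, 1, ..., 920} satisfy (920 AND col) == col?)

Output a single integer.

920 in binary = 1110011000
popcount(920) = number of 1-bits in 1110011000 = 5
A col c satisfies (920 AND c) == c iff every set bit of c is also set in 920; each of the 5 set bits of 920 can independently be on or off in c.
count = 2^5 = 32

Answer: 32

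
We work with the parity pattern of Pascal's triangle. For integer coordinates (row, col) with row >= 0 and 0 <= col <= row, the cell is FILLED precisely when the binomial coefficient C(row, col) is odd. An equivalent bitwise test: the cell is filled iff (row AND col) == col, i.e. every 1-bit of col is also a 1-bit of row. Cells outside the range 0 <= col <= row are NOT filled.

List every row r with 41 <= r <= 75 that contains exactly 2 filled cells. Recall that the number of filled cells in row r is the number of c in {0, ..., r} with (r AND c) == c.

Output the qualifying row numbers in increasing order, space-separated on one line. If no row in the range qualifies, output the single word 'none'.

Answer: 64

Derivation:
Row r has 2^popcount(r) filled cells, so we need popcount(r) = log2(2) = 1.
Scan r = 41..75 and keep those with exactly 1 one-bits:
r=41=101001 popcount=3 -> skip
r=42=101010 popcount=3 -> skip
r=43=101011 popcount=4 -> skip
r=44=101100 popcount=3 -> skip
r=45=101101 popcount=4 -> skip
r=46=101110 popcount=4 -> skip
r=47=101111 popcount=5 -> skip
r=48=110000 popcount=2 -> skip
r=49=110001 popcount=3 -> skip
r=50=110010 popcount=3 -> skip
r=51=110011 popcount=4 -> skip
r=52=110100 popcount=3 -> skip
r=53=110101 popcount=4 -> skip
r=54=110110 popcount=4 -> skip
r=55=110111 popcount=5 -> skip
r=56=111000 popcount=3 -> skip
r=57=111001 popcount=4 -> skip
r=58=111010 popcount=4 -> skip
r=59=111011 popcount=5 -> skip
r=60=111100 popcount=4 -> skip
r=61=111101 popcount=5 -> skip
r=62=111110 popcount=5 -> skip
r=63=111111 popcount=6 -> skip
r=64=1000000 popcount=1 -> KEEP
r=65=1000001 popcount=2 -> skip
r=66=1000010 popcount=2 -> skip
r=67=1000011 popcount=3 -> skip
r=68=1000100 popcount=2 -> skip
r=69=1000101 popcount=3 -> skip
r=70=1000110 popcount=3 -> skip
r=71=1000111 popcount=4 -> skip
r=72=1001000 popcount=2 -> skip
r=73=1001001 popcount=3 -> skip
r=74=1001010 popcount=3 -> skip
r=75=1001011 popcount=4 -> skip
Kept rows: 64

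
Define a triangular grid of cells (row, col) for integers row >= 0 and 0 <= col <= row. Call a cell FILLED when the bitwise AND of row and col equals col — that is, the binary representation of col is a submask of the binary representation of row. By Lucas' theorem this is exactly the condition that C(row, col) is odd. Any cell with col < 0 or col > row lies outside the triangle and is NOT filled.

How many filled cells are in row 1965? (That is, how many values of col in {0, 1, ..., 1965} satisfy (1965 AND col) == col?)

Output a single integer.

Answer: 256

Derivation:
1965 in binary = 11110101101
popcount(1965) = number of 1-bits in 11110101101 = 8
A col c satisfies (1965 AND c) == c iff every set bit of c is also set in 1965; each of the 8 set bits of 1965 can independently be on or off in c.
count = 2^8 = 256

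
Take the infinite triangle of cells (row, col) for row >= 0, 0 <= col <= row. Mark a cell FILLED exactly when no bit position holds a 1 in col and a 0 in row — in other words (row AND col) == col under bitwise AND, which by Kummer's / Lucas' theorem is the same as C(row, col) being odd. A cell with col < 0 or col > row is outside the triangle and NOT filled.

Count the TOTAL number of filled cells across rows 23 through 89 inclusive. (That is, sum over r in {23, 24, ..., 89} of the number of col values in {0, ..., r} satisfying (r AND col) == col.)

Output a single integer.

r23=10111 pc4: +16 =16
r24=11000 pc2: +4 =20
r25=11001 pc3: +8 =28
r26=11010 pc3: +8 =36
r27=11011 pc4: +16 =52
r28=11100 pc3: +8 =60
r29=11101 pc4: +16 =76
r30=11110 pc4: +16 =92
r31=11111 pc5: +32 =124
r32=100000 pc1: +2 =126
r33=100001 pc2: +4 =130
r34=100010 pc2: +4 =134
r35=100011 pc3: +8 =142
r36=100100 pc2: +4 =146
r37=100101 pc3: +8 =154
r38=100110 pc3: +8 =162
r39=100111 pc4: +16 =178
r40=101000 pc2: +4 =182
r41=101001 pc3: +8 =190
r42=101010 pc3: +8 =198
r43=101011 pc4: +16 =214
r44=101100 pc3: +8 =222
r45=101101 pc4: +16 =238
r46=101110 pc4: +16 =254
r47=101111 pc5: +32 =286
r48=110000 pc2: +4 =290
r49=110001 pc3: +8 =298
r50=110010 pc3: +8 =306
r51=110011 pc4: +16 =322
r52=110100 pc3: +8 =330
r53=110101 pc4: +16 =346
r54=110110 pc4: +16 =362
r55=110111 pc5: +32 =394
r56=111000 pc3: +8 =402
r57=111001 pc4: +16 =418
r58=111010 pc4: +16 =434
r59=111011 pc5: +32 =466
r60=111100 pc4: +16 =482
r61=111101 pc5: +32 =514
r62=111110 pc5: +32 =546
r63=111111 pc6: +64 =610
r64=1000000 pc1: +2 =612
r65=1000001 pc2: +4 =616
r66=1000010 pc2: +4 =620
r67=1000011 pc3: +8 =628
r68=1000100 pc2: +4 =632
r69=1000101 pc3: +8 =640
r70=1000110 pc3: +8 =648
r71=1000111 pc4: +16 =664
r72=1001000 pc2: +4 =668
r73=1001001 pc3: +8 =676
r74=1001010 pc3: +8 =684
r75=1001011 pc4: +16 =700
r76=1001100 pc3: +8 =708
r77=1001101 pc4: +16 =724
r78=1001110 pc4: +16 =740
r79=1001111 pc5: +32 =772
r80=1010000 pc2: +4 =776
r81=1010001 pc3: +8 =784
r82=1010010 pc3: +8 =792
r83=1010011 pc4: +16 =808
r84=1010100 pc3: +8 =816
r85=1010101 pc4: +16 =832
r86=1010110 pc4: +16 =848
r87=1010111 pc5: +32 =880
r88=1011000 pc3: +8 =888
r89=1011001 pc4: +16 =904

Answer: 904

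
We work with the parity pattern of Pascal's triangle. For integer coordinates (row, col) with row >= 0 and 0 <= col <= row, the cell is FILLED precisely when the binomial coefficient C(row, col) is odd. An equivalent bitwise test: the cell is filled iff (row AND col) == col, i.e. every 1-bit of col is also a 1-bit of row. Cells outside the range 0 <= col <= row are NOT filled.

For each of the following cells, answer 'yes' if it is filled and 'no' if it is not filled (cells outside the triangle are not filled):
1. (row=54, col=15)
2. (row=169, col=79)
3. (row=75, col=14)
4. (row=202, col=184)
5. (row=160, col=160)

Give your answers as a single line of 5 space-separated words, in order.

(54,15): row=0b110110, col=0b1111, row AND col = 0b110 = 6; 6 != 15 -> empty
(169,79): row=0b10101001, col=0b1001111, row AND col = 0b1001 = 9; 9 != 79 -> empty
(75,14): row=0b1001011, col=0b1110, row AND col = 0b1010 = 10; 10 != 14 -> empty
(202,184): row=0b11001010, col=0b10111000, row AND col = 0b10001000 = 136; 136 != 184 -> empty
(160,160): row=0b10100000, col=0b10100000, row AND col = 0b10100000 = 160; 160 == 160 -> filled

Answer: no no no no yes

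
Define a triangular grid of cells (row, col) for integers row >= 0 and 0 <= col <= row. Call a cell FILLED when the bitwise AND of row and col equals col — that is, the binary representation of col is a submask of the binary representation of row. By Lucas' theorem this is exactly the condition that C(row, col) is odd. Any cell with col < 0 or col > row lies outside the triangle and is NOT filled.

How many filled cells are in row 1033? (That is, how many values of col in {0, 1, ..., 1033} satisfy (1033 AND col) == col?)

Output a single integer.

Answer: 8

Derivation:
1033 in binary = 10000001001
popcount(1033) = number of 1-bits in 10000001001 = 3
A col c satisfies (1033 AND c) == c iff every set bit of c is also set in 1033; each of the 3 set bits of 1033 can independently be on or off in c.
count = 2^3 = 8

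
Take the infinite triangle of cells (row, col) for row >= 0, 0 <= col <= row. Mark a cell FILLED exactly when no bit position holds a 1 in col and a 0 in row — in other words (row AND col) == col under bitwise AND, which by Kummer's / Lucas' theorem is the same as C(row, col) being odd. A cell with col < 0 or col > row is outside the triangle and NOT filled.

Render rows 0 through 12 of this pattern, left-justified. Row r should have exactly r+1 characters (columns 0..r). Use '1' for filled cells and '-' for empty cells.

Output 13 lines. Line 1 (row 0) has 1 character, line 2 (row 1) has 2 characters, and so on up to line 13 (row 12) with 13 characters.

r0=0: 1
r1=1: 11
r2=10: 1-1
r3=11: 1111
r4=100: 1---1
r5=101: 11--11
r6=110: 1-1-1-1
r7=111: 11111111
r8=1000: 1-------1
r9=1001: 11------11
r10=1010: 1-1-----1-1
r11=1011: 1111----1111
r12=1100: 1---1---1---1

Answer: 1
11
1-1
1111
1---1
11--11
1-1-1-1
11111111
1-------1
11------11
1-1-----1-1
1111----1111
1---1---1---1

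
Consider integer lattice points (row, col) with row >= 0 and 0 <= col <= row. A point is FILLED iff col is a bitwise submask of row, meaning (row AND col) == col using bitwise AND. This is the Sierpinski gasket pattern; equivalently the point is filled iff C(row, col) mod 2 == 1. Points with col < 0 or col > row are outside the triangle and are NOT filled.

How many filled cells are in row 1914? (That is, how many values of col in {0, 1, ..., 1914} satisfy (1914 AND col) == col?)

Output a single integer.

Answer: 256

Derivation:
1914 in binary = 11101111010
popcount(1914) = number of 1-bits in 11101111010 = 8
A col c satisfies (1914 AND c) == c iff every set bit of c is also set in 1914; each of the 8 set bits of 1914 can independently be on or off in c.
count = 2^8 = 256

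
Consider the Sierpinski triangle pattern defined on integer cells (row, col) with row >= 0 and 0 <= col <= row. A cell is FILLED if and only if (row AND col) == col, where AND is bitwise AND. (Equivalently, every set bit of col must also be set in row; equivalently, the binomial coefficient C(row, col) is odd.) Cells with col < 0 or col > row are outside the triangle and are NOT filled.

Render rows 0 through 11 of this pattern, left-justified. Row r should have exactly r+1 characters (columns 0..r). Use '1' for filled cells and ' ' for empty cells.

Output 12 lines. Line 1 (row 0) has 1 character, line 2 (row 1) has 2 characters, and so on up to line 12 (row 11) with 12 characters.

r0=0: 1
r1=1: 11
r2=10: 1 1
r3=11: 1111
r4=100: 1   1
r5=101: 11  11
r6=110: 1 1 1 1
r7=111: 11111111
r8=1000: 1       1
r9=1001: 11      11
r10=1010: 1 1     1 1
r11=1011: 1111    1111

Answer: 1
11
1 1
1111
1   1
11  11
1 1 1 1
11111111
1       1
11      11
1 1     1 1
1111    1111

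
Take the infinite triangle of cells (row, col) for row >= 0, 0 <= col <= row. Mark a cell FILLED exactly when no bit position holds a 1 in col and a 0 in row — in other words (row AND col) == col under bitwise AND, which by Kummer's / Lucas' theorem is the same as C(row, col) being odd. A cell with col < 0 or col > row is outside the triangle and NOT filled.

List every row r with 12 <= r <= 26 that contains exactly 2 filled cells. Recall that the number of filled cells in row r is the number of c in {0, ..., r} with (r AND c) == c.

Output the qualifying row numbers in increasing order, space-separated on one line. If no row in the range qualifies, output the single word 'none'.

Answer: 16

Derivation:
Row r has 2^popcount(r) filled cells, so we need popcount(r) = log2(2) = 1.
Scan r = 12..26 and keep those with exactly 1 one-bits:
r=12=1100 popcount=2 -> skip
r=13=1101 popcount=3 -> skip
r=14=1110 popcount=3 -> skip
r=15=1111 popcount=4 -> skip
r=16=10000 popcount=1 -> KEEP
r=17=10001 popcount=2 -> skip
r=18=10010 popcount=2 -> skip
r=19=10011 popcount=3 -> skip
r=20=10100 popcount=2 -> skip
r=21=10101 popcount=3 -> skip
r=22=10110 popcount=3 -> skip
r=23=10111 popcount=4 -> skip
r=24=11000 popcount=2 -> skip
r=25=11001 popcount=3 -> skip
r=26=11010 popcount=3 -> skip
Kept rows: 16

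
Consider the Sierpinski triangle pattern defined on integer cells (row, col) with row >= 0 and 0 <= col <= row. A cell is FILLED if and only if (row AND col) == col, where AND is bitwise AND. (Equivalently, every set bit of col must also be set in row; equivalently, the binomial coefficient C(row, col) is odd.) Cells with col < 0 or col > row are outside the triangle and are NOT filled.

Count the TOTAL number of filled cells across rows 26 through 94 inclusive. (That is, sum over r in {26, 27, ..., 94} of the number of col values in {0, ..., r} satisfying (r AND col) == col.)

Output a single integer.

r26=11010 pc3: +8 =8
r27=11011 pc4: +16 =24
r28=11100 pc3: +8 =32
r29=11101 pc4: +16 =48
r30=11110 pc4: +16 =64
r31=11111 pc5: +32 =96
r32=100000 pc1: +2 =98
r33=100001 pc2: +4 =102
r34=100010 pc2: +4 =106
r35=100011 pc3: +8 =114
r36=100100 pc2: +4 =118
r37=100101 pc3: +8 =126
r38=100110 pc3: +8 =134
r39=100111 pc4: +16 =150
r40=101000 pc2: +4 =154
r41=101001 pc3: +8 =162
r42=101010 pc3: +8 =170
r43=101011 pc4: +16 =186
r44=101100 pc3: +8 =194
r45=101101 pc4: +16 =210
r46=101110 pc4: +16 =226
r47=101111 pc5: +32 =258
r48=110000 pc2: +4 =262
r49=110001 pc3: +8 =270
r50=110010 pc3: +8 =278
r51=110011 pc4: +16 =294
r52=110100 pc3: +8 =302
r53=110101 pc4: +16 =318
r54=110110 pc4: +16 =334
r55=110111 pc5: +32 =366
r56=111000 pc3: +8 =374
r57=111001 pc4: +16 =390
r58=111010 pc4: +16 =406
r59=111011 pc5: +32 =438
r60=111100 pc4: +16 =454
r61=111101 pc5: +32 =486
r62=111110 pc5: +32 =518
r63=111111 pc6: +64 =582
r64=1000000 pc1: +2 =584
r65=1000001 pc2: +4 =588
r66=1000010 pc2: +4 =592
r67=1000011 pc3: +8 =600
r68=1000100 pc2: +4 =604
r69=1000101 pc3: +8 =612
r70=1000110 pc3: +8 =620
r71=1000111 pc4: +16 =636
r72=1001000 pc2: +4 =640
r73=1001001 pc3: +8 =648
r74=1001010 pc3: +8 =656
r75=1001011 pc4: +16 =672
r76=1001100 pc3: +8 =680
r77=1001101 pc4: +16 =696
r78=1001110 pc4: +16 =712
r79=1001111 pc5: +32 =744
r80=1010000 pc2: +4 =748
r81=1010001 pc3: +8 =756
r82=1010010 pc3: +8 =764
r83=1010011 pc4: +16 =780
r84=1010100 pc3: +8 =788
r85=1010101 pc4: +16 =804
r86=1010110 pc4: +16 =820
r87=1010111 pc5: +32 =852
r88=1011000 pc3: +8 =860
r89=1011001 pc4: +16 =876
r90=1011010 pc4: +16 =892
r91=1011011 pc5: +32 =924
r92=1011100 pc4: +16 =940
r93=1011101 pc5: +32 =972
r94=1011110 pc5: +32 =1004

Answer: 1004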